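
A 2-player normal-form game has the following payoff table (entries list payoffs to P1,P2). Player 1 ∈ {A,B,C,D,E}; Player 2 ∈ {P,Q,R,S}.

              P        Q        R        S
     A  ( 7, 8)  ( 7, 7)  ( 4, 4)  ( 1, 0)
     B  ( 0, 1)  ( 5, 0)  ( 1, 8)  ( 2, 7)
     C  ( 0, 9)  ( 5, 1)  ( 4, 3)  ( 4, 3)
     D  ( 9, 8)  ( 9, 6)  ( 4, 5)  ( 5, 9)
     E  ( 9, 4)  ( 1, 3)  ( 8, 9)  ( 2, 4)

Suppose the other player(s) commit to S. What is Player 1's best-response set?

u_1(A vs S) = 1
u_1(B vs S) = 2
u_1(C vs S) = 4
u_1(D vs S) = 5
u_1(E vs S) = 2
max payoff 5 at {D}

argmax u_1 = {D}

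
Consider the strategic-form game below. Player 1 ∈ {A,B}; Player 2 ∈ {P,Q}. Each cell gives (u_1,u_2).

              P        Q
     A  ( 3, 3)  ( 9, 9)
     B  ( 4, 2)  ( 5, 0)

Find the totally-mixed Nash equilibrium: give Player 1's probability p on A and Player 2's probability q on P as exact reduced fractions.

P1 mixes 1/4 on A; P2 mixes 4/5 on P

P1 indiff ⇒ q·3+(1-q)·9 = q·4+(1-q)·5 ⇒ q(-1) = (1-q)(-4) ⇒ q = 4/5
P2 indiff ⇒ p·3+(1-p)·2 = p·9+(1-p)·0 ⇒ p(-6) = (1-p)(-2) ⇒ p = 1/4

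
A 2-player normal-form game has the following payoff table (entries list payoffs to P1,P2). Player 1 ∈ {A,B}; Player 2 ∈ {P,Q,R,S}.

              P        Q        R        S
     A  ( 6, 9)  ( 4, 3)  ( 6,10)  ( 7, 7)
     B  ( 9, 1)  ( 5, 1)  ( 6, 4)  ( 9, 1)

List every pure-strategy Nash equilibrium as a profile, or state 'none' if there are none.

PSNE = {(A,R), (B,R)}

(A,P): not NE [P1→B gives 9>6; P2→R gives 10>9]
(A,Q): not NE [P1→B gives 5>4; P2→R gives 10>3]
(A,R): NE
(A,S): not NE [P1→B gives 9>7; P2→R gives 10>7]
(B,P): not NE [P2→R gives 4>1]
(B,Q): not NE [P2→R gives 4>1]
(B,R): NE
(B,S): not NE [P2→R gives 4>1]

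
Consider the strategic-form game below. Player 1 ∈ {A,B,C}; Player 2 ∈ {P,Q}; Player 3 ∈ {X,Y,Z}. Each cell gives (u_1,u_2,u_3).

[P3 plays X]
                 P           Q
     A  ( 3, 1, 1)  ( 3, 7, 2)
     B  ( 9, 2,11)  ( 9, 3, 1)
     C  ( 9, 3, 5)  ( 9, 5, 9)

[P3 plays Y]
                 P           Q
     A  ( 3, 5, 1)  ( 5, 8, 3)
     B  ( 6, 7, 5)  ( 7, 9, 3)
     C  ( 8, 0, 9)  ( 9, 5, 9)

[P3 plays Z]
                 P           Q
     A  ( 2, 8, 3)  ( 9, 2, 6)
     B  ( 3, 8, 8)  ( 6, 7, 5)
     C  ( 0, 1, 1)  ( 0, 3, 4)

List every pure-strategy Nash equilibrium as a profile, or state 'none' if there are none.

PSNE = {(C,Q,X), (C,Q,Y)}

(A,P,X): not NE [P1→C gives 9>3; P2→Q gives 7>1; P3→Z gives 3>1]
(A,P,Y): not NE [P1→C gives 8>3; P2→Q gives 8>5; P3→Z gives 3>1]
(A,P,Z): not NE [P1→B gives 3>2]
(A,Q,X): not NE [P1→C gives 9>3; P3→Z gives 6>2]
(A,Q,Y): not NE [P1→C gives 9>5; P3→Z gives 6>3]
(A,Q,Z): not NE [P2→P gives 8>2]
(B,P,X): not NE [P2→Q gives 3>2]
(B,P,Y): not NE [P1→C gives 8>6; P2→Q gives 9>7; P3→X gives 11>5]
(B,P,Z): not NE [P3→X gives 11>8]
(B,Q,X): not NE [P3→Z gives 5>1]
(B,Q,Y): not NE [P1→C gives 9>7; P3→Z gives 5>3]
(B,Q,Z): not NE [P1→A gives 9>6; P2→P gives 8>7]
(C,P,X): not NE [P2→Q gives 5>3; P3→Y gives 9>5]
(C,P,Y): not NE [P2→Q gives 5>0]
(C,P,Z): not NE [P1→B gives 3>0; P2→Q gives 3>1; P3→Y gives 9>1]
(C,Q,X): NE
(C,Q,Y): NE
(C,Q,Z): not NE [P1→A gives 9>0; P3→Y gives 9>4]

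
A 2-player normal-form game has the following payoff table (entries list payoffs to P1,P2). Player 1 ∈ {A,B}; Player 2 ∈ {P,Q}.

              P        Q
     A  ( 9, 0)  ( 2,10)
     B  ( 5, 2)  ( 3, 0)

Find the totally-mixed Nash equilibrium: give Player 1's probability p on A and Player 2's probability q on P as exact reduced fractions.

(p,q) = (1/6, 1/5)

P1 indiff ⇒ q·9+(1-q)·2 = q·5+(1-q)·3 ⇒ q(4) = (1-q)(1) ⇒ q = 1/5
P2 indiff ⇒ p·0+(1-p)·2 = p·10+(1-p)·0 ⇒ p(-10) = (1-p)(-2) ⇒ p = 1/6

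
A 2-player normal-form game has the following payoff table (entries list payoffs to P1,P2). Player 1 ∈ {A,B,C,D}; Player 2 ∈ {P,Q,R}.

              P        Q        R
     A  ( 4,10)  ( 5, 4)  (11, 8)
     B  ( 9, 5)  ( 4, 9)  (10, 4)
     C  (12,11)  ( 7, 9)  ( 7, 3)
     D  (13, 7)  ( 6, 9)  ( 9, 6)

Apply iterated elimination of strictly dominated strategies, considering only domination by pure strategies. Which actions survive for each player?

Survivors P1:{C,D} P2:{P,Q}

P2 drop R (P beats it: A:10>8 B:5>4 C:11>3 D:7>6)
P1 drop A (C beats it: P:12>4 Q:7>5)
P1 drop B (C beats it: P:12>9 Q:7>4)
P1→{C,D} P2→{P,Q}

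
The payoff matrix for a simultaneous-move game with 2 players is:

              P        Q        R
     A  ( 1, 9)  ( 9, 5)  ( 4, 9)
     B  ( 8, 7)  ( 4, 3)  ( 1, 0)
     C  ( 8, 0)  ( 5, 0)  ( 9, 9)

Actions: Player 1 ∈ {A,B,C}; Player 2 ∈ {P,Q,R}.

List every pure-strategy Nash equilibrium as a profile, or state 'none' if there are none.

Nash profiles: (B,P), (C,R)

(A,P): not NE [P1→C gives 8>1]
(A,Q): not NE [P2→R gives 9>5]
(A,R): not NE [P1→C gives 9>4]
(B,P): NE
(B,Q): not NE [P1→A gives 9>4; P2→P gives 7>3]
(B,R): not NE [P1→C gives 9>1; P2→P gives 7>0]
(C,P): not NE [P2→R gives 9>0]
(C,Q): not NE [P1→A gives 9>5; P2→R gives 9>0]
(C,R): NE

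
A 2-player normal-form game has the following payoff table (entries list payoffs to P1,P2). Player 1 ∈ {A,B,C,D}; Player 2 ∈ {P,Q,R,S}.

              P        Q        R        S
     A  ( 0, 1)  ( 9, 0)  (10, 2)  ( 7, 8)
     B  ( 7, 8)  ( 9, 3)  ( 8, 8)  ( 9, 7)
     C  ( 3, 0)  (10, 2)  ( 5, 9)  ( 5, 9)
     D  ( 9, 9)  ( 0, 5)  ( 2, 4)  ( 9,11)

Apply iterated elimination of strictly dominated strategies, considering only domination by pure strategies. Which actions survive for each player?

Survivors P1:{A,B,D} P2:{P,R,S}

P2 drop Q (S beats it: A:8>0 B:7>3 C:9>2 D:11>5)
P1 drop C (B beats it: P:7>3 R:8>5 S:9>5)
P1→{A,B,D} P2→{P,R,S}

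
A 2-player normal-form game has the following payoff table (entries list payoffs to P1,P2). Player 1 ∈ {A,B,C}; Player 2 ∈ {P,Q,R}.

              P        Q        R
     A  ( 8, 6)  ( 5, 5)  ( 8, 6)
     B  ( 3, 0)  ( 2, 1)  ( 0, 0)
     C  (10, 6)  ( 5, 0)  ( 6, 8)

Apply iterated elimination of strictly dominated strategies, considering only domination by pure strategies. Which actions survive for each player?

P1 drop B (A beats it: P:8>3 Q:5>2 R:8>0)
P2 drop Q (P beats it: A:6>5 C:6>0)
P1→{A,C} P2→{P,R}

IESDS → P1:{A,C} P2:{P,R}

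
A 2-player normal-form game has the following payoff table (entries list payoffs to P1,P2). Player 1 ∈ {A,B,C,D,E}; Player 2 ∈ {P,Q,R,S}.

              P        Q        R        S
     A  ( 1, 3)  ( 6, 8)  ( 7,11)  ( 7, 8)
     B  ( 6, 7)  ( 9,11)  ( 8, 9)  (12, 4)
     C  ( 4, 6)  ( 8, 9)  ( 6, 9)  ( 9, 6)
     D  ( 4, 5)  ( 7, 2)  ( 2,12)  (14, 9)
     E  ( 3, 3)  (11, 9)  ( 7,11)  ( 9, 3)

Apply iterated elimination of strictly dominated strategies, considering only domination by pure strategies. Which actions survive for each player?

P1 drop A (B beats it: P:6>1 Q:9>6 R:8>7 S:12>7)
P1 drop C (B beats it: P:6>4 Q:9>8 R:8>6 S:12>9)
P2 drop P (R beats it: B:9>7 D:12>5 E:11>3)
P2 drop S (R beats it: B:9>4 D:12>9 E:11>3)
P1 drop D (B beats it: Q:9>7 R:8>2)
P1→{B,E} P2→{Q,R}

Remaining: P1:{B,E} P2:{Q,R}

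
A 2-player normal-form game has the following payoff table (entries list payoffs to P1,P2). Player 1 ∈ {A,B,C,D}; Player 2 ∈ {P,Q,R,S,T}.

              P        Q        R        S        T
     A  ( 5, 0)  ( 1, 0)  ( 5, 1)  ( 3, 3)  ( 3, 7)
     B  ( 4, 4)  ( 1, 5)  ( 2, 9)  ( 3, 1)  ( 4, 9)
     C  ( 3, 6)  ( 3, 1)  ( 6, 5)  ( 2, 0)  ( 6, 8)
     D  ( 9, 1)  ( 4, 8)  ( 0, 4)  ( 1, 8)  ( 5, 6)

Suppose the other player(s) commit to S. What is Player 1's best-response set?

BR_1 = {A,B}

u_1(A vs S) = 3
u_1(B vs S) = 3
u_1(C vs S) = 2
u_1(D vs S) = 1
max payoff 3 at {A,B}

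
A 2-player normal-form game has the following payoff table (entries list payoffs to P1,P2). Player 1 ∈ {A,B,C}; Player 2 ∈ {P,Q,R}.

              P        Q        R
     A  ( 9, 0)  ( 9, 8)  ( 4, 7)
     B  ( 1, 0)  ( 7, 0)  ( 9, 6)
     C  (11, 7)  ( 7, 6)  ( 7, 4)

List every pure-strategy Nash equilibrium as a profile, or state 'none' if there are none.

PSNE = {(A,Q), (B,R), (C,P)}

(A,P): not NE [P1→C gives 11>9; P2→Q gives 8>0]
(A,Q): NE
(A,R): not NE [P1→B gives 9>4; P2→Q gives 8>7]
(B,P): not NE [P1→C gives 11>1; P2→R gives 6>0]
(B,Q): not NE [P1→A gives 9>7; P2→R gives 6>0]
(B,R): NE
(C,P): NE
(C,Q): not NE [P1→A gives 9>7; P2→P gives 7>6]
(C,R): not NE [P1→B gives 9>7; P2→P gives 7>4]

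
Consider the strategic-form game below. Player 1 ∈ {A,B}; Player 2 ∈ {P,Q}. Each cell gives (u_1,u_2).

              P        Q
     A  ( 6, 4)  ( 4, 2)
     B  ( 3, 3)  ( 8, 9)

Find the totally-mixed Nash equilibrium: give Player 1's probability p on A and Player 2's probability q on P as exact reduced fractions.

(p,q) = (3/4, 4/7)

P1 indiff ⇒ q·6+(1-q)·4 = q·3+(1-q)·8 ⇒ q(3) = (1-q)(4) ⇒ q = 4/7
P2 indiff ⇒ p·4+(1-p)·3 = p·2+(1-p)·9 ⇒ p(2) = (1-p)(6) ⇒ p = 3/4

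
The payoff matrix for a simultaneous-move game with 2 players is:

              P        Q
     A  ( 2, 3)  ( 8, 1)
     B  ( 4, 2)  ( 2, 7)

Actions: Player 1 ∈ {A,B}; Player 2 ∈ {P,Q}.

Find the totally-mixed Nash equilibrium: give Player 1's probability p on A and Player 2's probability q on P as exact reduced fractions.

P1 indiff ⇒ q·2+(1-q)·8 = q·4+(1-q)·2 ⇒ q(-2) = (1-q)(-6) ⇒ q = 3/4
P2 indiff ⇒ p·3+(1-p)·2 = p·1+(1-p)·7 ⇒ p(2) = (1-p)(5) ⇒ p = 5/7

p=5/7, q=3/4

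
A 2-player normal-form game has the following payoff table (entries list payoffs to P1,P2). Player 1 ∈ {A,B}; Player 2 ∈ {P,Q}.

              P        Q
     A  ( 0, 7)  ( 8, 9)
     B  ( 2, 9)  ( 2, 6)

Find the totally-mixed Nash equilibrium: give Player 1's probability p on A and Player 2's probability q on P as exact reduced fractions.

(p,q) = (3/5, 3/4)

P1 indiff ⇒ q·0+(1-q)·8 = q·2+(1-q)·2 ⇒ q(-2) = (1-q)(-6) ⇒ q = 3/4
P2 indiff ⇒ p·7+(1-p)·9 = p·9+(1-p)·6 ⇒ p(-2) = (1-p)(-3) ⇒ p = 3/5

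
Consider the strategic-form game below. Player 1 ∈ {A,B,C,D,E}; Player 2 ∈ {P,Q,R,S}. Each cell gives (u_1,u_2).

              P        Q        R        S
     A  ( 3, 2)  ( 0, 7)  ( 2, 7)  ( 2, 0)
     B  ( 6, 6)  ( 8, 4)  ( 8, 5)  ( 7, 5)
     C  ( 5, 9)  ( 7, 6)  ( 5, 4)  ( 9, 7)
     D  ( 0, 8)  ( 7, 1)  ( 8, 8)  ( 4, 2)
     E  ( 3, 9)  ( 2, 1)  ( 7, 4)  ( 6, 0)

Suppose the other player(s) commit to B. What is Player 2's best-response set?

u_2(P vs B) = 6
u_2(Q vs B) = 4
u_2(R vs B) = 5
u_2(S vs B) = 5
max payoff 6 at {P}

BR_2 = {P}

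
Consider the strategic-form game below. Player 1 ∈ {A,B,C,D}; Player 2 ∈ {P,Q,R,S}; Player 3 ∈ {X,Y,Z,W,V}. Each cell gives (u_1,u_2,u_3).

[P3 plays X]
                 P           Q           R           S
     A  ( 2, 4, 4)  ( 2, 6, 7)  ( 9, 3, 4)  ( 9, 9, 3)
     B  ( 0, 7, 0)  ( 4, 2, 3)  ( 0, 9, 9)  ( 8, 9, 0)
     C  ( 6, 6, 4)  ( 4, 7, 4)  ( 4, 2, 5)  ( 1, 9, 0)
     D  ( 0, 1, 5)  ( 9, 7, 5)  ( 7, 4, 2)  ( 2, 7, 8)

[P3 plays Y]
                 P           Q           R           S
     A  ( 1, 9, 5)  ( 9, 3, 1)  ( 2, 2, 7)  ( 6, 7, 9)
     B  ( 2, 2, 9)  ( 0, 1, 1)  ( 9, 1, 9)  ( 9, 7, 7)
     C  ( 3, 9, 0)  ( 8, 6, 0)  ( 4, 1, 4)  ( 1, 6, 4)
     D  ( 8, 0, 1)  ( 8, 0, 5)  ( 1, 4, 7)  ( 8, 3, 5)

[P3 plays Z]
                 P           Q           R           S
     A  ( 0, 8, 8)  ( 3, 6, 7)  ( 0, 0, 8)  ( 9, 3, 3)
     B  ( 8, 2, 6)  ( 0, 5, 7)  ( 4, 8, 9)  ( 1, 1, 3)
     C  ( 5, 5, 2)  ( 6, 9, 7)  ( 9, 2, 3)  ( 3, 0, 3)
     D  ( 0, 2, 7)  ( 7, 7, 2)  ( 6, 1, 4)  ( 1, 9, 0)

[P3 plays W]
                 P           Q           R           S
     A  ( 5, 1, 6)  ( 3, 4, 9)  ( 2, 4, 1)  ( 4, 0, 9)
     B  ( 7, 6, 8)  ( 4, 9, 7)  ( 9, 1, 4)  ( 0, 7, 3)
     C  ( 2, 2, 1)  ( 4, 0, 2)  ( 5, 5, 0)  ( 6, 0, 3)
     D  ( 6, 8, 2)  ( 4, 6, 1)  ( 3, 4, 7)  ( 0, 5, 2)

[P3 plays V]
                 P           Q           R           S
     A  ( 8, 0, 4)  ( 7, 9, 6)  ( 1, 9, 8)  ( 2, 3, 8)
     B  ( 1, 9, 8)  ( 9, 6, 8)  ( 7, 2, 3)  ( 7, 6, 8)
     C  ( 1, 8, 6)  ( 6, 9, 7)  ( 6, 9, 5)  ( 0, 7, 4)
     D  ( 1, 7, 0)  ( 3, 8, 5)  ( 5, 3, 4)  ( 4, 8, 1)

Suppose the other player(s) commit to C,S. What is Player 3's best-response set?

u_3(X vs C,S) = 0
u_3(Y vs C,S) = 4
u_3(Z vs C,S) = 3
u_3(W vs C,S) = 3
u_3(V vs C,S) = 4
max payoff 4 at {Y,V}

BR_3 = {Y,V}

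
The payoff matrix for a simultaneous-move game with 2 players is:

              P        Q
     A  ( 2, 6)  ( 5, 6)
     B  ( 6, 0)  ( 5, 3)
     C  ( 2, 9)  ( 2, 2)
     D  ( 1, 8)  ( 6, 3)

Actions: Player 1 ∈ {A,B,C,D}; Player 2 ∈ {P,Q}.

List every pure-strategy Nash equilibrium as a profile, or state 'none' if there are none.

No pure NE.

(A,P): not NE [P1→B gives 6>2]
(A,Q): not NE [P1→D gives 6>5]
(B,P): not NE [P2→Q gives 3>0]
(B,Q): not NE [P1→D gives 6>5]
(C,P): not NE [P1→B gives 6>2]
(C,Q): not NE [P1→D gives 6>2; P2→P gives 9>2]
(D,P): not NE [P1→B gives 6>1]
(D,Q): not NE [P2→P gives 8>3]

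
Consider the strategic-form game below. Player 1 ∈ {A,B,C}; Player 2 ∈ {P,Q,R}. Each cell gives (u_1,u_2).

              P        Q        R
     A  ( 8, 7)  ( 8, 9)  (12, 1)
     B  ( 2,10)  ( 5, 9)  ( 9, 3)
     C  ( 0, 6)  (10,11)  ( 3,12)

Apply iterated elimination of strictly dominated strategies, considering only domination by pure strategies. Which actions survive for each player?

P1 drop B (A beats it: P:8>2 Q:8>5 R:12>9)
P2 drop P (Q beats it: A:9>7 C:11>6)
P1→{A,C} P2→{Q,R}

IESDS → P1:{A,C} P2:{Q,R}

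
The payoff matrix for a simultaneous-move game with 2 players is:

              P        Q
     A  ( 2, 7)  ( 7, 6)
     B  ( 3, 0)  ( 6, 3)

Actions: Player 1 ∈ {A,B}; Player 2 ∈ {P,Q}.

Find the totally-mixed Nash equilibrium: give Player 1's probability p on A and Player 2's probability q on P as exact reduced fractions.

P1 indiff ⇒ q·2+(1-q)·7 = q·3+(1-q)·6 ⇒ q(-1) = (1-q)(-1) ⇒ q = 1/2
P2 indiff ⇒ p·7+(1-p)·0 = p·6+(1-p)·3 ⇒ p(1) = (1-p)(3) ⇒ p = 3/4

p=3/4, q=1/2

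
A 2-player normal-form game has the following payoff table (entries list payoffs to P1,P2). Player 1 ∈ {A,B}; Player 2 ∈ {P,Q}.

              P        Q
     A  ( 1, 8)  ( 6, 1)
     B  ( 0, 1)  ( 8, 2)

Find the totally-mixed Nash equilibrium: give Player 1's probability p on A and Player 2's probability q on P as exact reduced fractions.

P1 indiff ⇒ q·1+(1-q)·6 = q·0+(1-q)·8 ⇒ q(1) = (1-q)(2) ⇒ q = 2/3
P2 indiff ⇒ p·8+(1-p)·1 = p·1+(1-p)·2 ⇒ p(7) = (1-p)(1) ⇒ p = 1/8

P1 mixes 1/8 on A; P2 mixes 2/3 on P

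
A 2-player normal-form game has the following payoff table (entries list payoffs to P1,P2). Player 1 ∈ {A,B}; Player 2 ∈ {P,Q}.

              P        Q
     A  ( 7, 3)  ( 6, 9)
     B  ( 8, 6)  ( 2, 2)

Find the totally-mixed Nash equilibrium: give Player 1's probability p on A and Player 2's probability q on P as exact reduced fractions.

p=2/5, q=4/5

P1 indiff ⇒ q·7+(1-q)·6 = q·8+(1-q)·2 ⇒ q(-1) = (1-q)(-4) ⇒ q = 4/5
P2 indiff ⇒ p·3+(1-p)·6 = p·9+(1-p)·2 ⇒ p(-6) = (1-p)(-4) ⇒ p = 2/5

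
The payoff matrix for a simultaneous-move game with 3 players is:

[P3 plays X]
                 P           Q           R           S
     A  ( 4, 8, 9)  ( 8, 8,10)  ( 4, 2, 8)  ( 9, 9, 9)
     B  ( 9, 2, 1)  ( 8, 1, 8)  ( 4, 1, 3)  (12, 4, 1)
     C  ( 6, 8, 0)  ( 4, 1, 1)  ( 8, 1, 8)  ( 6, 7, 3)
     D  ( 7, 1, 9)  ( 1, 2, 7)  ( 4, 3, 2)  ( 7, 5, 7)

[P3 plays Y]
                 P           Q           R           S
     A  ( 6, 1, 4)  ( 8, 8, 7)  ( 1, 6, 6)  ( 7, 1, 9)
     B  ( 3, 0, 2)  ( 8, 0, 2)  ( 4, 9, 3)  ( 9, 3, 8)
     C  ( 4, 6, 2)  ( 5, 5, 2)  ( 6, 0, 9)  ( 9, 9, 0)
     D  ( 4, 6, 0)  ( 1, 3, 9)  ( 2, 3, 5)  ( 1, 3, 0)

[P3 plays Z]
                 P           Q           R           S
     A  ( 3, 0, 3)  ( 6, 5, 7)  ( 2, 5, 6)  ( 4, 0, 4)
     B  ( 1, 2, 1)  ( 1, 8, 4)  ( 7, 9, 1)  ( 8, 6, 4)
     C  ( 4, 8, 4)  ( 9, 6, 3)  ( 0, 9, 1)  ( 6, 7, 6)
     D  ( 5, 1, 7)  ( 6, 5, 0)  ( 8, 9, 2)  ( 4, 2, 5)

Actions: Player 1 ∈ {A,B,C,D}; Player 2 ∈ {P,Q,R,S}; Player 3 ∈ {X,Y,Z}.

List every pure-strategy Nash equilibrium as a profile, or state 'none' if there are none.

(A,P,X): not NE [P1→B gives 9>4; P2→S gives 9>8]
(A,P,Y): not NE [P2→Q gives 8>1; P3→X gives 9>4]
(A,P,Z): not NE [P1→D gives 5>3; P2→R gives 5>0; P3→X gives 9>3]
(A,Q,X): not NE [P2→S gives 9>8]
(A,Q,Y): not NE [P3→X gives 10>7]
(A,Q,Z): not NE [P1→C gives 9>6; P3→X gives 10>7]
(A,R,X): not NE [P1→C gives 8>4; P2→S gives 9>2]
(A,R,Y): not NE [P1→C gives 6>1; P2→Q gives 8>6; P3→X gives 8>6]
(A,R,Z): not NE [P1→D gives 8>2; P3→X gives 8>6]
(A,S,X): not NE [P1→B gives 12>9]
(A,S,Y): not NE [P1→C gives 9>7; P2→Q gives 8>1]
(A,S,Z): not NE [P1→B gives 8>4; P2→R gives 5>0; P3→Y gives 9>4]
(B,P,X): not NE [P2→S gives 4>2; P3→Y gives 2>1]
(B,P,Y): not NE [P1→A gives 6>3; P2→R gives 9>0]
(B,P,Z): not NE [P1→D gives 5>1; P2→R gives 9>2; P3→Y gives 2>1]
(B,Q,X): not NE [P2→S gives 4>1]
(B,Q,Y): not NE [P2→R gives 9>0; P3→X gives 8>2]
(B,Q,Z): not NE [P1→C gives 9>1; P2→R gives 9>8; P3→X gives 8>4]
(B,R,X): not NE [P1→C gives 8>4; P2→S gives 4>1]
(B,R,Y): not NE [P1→C gives 6>4]
(B,R,Z): not NE [P1→D gives 8>7; P3→Y gives 3>1]
(B,S,X): not NE [P3→Y gives 8>1]
(B,S,Y): not NE [P2→R gives 9>3]
(B,S,Z): not NE [P2→R gives 9>6; P3→Y gives 8>4]
(C,P,X): not NE [P1→B gives 9>6; P3→Z gives 4>0]
(C,P,Y): not NE [P1→A gives 6>4; P2→S gives 9>6; P3→Z gives 4>2]
(C,P,Z): not NE [P1→D gives 5>4; P2→R gives 9>8]
(C,Q,X): not NE [P1→B gives 8>4; P2→P gives 8>1; P3→Z gives 3>1]
(C,Q,Y): not NE [P1→B gives 8>5; P2→S gives 9>5; P3→Z gives 3>2]
(C,Q,Z): not NE [P2→R gives 9>6]
(C,R,X): not NE [P2→P gives 8>1; P3→Y gives 9>8]
(C,R,Y): not NE [P2→S gives 9>0]
(C,R,Z): not NE [P1→D gives 8>0; P3→Y gives 9>1]
(C,S,X): not NE [P1→B gives 12>6; P2→P gives 8>7; P3→Z gives 6>3]
(C,S,Y): not NE [P3→Z gives 6>0]
(C,S,Z): not NE [P1→B gives 8>6; P2→R gives 9>7]
(D,P,X): not NE [P1→B gives 9>7; P2→S gives 5>1]
(D,P,Y): not NE [P1→A gives 6>4; P3→X gives 9>0]
(D,P,Z): not NE [P2→R gives 9>1; P3→X gives 9>7]
(D,Q,X): not NE [P1→B gives 8>1; P2→S gives 5>2; P3→Y gives 9>7]
(D,Q,Y): not NE [P1→B gives 8>1; P2→P gives 6>3]
(D,Q,Z): not NE [P1→C gives 9>6; P2→R gives 9>5; P3→Y gives 9>0]
(D,R,X): not NE [P1→C gives 8>4; P2→S gives 5>3; P3→Y gives 5>2]
(D,R,Y): not NE [P1→C gives 6>2; P2→P gives 6>3]
(D,R,Z): not NE [P3→Y gives 5>2]
(D,S,X): not NE [P1→B gives 12>7]
(D,S,Y): not NE [P1→C gives 9>1; P2→P gives 6>3; P3→X gives 7>0]
(D,S,Z): not NE [P1→B gives 8>4; P2→R gives 9>2; P3→X gives 7>5]

No pure NE.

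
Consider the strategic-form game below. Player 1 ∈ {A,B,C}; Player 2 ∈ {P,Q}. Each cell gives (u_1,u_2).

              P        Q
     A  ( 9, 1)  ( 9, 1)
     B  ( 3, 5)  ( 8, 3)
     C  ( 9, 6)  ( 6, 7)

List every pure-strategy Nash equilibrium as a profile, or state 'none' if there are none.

NE set: (A,P), (A,Q)

(A,P): NE
(A,Q): NE
(B,P): not NE [P1→C gives 9>3]
(B,Q): not NE [P1→A gives 9>8; P2→P gives 5>3]
(C,P): not NE [P2→Q gives 7>6]
(C,Q): not NE [P1→A gives 9>6]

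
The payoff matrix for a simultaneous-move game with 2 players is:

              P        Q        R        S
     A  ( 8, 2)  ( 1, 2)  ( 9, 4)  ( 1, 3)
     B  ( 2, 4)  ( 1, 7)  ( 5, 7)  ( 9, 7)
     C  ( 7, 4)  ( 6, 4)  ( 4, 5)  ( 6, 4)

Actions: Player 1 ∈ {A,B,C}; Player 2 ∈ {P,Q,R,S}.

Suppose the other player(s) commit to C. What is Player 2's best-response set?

argmax u_2 = {R}

u_2(P vs C) = 4
u_2(Q vs C) = 4
u_2(R vs C) = 5
u_2(S vs C) = 4
max payoff 5 at {R}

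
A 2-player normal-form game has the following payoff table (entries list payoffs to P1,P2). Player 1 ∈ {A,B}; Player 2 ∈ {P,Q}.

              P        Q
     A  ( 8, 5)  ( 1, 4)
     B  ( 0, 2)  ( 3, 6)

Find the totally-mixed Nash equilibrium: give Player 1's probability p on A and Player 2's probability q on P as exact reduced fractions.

P1 indiff ⇒ q·8+(1-q)·1 = q·0+(1-q)·3 ⇒ q(8) = (1-q)(2) ⇒ q = 1/5
P2 indiff ⇒ p·5+(1-p)·2 = p·4+(1-p)·6 ⇒ p(1) = (1-p)(4) ⇒ p = 4/5

p=4/5, q=1/5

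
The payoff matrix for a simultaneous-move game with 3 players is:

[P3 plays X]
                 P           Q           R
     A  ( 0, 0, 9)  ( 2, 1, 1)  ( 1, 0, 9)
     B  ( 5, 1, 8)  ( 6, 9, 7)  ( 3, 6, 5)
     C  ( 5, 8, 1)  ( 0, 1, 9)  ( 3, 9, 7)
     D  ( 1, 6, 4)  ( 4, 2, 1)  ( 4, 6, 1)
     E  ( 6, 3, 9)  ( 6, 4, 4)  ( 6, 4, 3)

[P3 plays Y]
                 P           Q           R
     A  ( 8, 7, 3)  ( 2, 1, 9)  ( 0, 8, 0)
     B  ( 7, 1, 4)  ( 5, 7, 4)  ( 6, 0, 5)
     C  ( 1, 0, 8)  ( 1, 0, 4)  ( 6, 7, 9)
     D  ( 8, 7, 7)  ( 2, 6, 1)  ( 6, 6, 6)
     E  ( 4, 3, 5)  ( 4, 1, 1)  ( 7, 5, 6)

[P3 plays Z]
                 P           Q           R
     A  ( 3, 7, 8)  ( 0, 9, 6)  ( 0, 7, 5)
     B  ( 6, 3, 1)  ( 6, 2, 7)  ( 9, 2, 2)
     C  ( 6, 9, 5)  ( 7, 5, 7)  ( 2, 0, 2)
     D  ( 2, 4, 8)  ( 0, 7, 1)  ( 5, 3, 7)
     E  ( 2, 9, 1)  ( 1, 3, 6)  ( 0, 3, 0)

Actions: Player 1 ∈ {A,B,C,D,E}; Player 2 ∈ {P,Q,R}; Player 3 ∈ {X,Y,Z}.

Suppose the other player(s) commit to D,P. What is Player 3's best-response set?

BR_3 = {Z}

u_3(X vs D,P) = 4
u_3(Y vs D,P) = 7
u_3(Z vs D,P) = 8
max payoff 8 at {Z}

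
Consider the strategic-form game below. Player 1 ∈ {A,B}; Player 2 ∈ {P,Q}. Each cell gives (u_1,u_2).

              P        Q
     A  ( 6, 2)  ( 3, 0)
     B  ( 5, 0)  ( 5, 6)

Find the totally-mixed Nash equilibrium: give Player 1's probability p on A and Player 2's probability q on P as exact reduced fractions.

P1 indiff ⇒ q·6+(1-q)·3 = q·5+(1-q)·5 ⇒ q(1) = (1-q)(2) ⇒ q = 2/3
P2 indiff ⇒ p·2+(1-p)·0 = p·0+(1-p)·6 ⇒ p(2) = (1-p)(6) ⇒ p = 3/4

p=3/4, q=2/3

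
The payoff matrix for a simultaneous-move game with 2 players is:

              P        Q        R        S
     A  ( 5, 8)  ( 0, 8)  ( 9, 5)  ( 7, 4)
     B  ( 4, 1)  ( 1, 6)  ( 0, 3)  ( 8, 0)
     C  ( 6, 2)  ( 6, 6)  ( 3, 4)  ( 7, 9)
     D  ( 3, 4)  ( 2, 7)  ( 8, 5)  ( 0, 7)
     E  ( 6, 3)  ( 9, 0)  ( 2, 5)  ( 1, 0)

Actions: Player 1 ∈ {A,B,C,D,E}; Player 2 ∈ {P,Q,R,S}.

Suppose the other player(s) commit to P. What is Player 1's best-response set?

u_1(A vs P) = 5
u_1(B vs P) = 4
u_1(C vs P) = 6
u_1(D vs P) = 3
u_1(E vs P) = 6
max payoff 6 at {C,E}

BR_1 = {C,E}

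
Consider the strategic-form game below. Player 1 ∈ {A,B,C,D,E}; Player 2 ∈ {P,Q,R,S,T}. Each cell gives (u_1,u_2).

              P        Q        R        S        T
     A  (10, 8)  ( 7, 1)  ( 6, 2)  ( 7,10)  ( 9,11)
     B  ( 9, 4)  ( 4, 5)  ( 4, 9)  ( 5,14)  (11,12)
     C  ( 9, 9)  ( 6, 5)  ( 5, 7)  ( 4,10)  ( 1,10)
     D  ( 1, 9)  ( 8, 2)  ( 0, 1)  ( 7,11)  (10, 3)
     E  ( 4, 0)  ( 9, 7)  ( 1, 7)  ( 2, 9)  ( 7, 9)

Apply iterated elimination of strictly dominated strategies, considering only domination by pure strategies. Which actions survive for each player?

P1 drop C (A beats it: P:10>9 Q:7>6 R:6>5 S:7>4 T:9>1)
P2 drop P (S beats it: A:10>8 B:14>4 D:11>9 E:9>0)
P2 drop Q (S beats it: A:10>1 B:14>5 D:11>2 E:9>7)
P1 drop E (A beats it: R:6>1 S:7>2 T:9>7)
P2 drop R (S beats it: A:10>2 B:14>9 D:11>1)
P1→{A,B,D} P2→{S,T}

Survivors P1:{A,B,D} P2:{S,T}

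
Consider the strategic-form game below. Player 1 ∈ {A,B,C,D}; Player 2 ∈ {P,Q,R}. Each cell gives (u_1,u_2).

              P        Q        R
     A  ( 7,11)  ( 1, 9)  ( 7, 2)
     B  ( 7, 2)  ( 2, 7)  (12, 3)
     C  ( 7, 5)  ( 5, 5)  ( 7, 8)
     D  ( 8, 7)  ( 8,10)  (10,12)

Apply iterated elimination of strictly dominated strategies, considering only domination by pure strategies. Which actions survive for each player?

Remaining: P1:{B,D} P2:{Q,R}

P1 drop A (D beats it: P:8>7 Q:8>1 R:10>7)
P1 drop C (D beats it: P:8>7 Q:8>5 R:10>7)
P2 drop P (Q beats it: B:7>2 D:10>7)
P1→{B,D} P2→{Q,R}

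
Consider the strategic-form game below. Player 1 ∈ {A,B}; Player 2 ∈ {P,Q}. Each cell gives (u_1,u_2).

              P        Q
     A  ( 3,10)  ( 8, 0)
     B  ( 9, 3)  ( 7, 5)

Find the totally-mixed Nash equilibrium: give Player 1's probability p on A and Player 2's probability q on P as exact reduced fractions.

p=1/6, q=1/7

P1 indiff ⇒ q·3+(1-q)·8 = q·9+(1-q)·7 ⇒ q(-6) = (1-q)(-1) ⇒ q = 1/7
P2 indiff ⇒ p·10+(1-p)·3 = p·0+(1-p)·5 ⇒ p(10) = (1-p)(2) ⇒ p = 1/6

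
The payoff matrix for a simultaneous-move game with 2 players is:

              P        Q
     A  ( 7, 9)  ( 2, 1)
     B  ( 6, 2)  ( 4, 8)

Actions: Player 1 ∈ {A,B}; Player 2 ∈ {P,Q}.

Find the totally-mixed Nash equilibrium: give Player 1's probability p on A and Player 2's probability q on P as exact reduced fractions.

P1 mixes 3/7 on A; P2 mixes 2/3 on P

P1 indiff ⇒ q·7+(1-q)·2 = q·6+(1-q)·4 ⇒ q(1) = (1-q)(2) ⇒ q = 2/3
P2 indiff ⇒ p·9+(1-p)·2 = p·1+(1-p)·8 ⇒ p(8) = (1-p)(6) ⇒ p = 3/7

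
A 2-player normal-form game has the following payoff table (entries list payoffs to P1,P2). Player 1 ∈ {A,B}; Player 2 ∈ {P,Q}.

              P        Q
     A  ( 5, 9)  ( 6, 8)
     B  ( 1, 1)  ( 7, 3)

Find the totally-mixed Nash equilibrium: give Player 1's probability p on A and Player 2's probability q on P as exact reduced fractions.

P1 indiff ⇒ q·5+(1-q)·6 = q·1+(1-q)·7 ⇒ q(4) = (1-q)(1) ⇒ q = 1/5
P2 indiff ⇒ p·9+(1-p)·1 = p·8+(1-p)·3 ⇒ p(1) = (1-p)(2) ⇒ p = 2/3

(p,q) = (2/3, 1/5)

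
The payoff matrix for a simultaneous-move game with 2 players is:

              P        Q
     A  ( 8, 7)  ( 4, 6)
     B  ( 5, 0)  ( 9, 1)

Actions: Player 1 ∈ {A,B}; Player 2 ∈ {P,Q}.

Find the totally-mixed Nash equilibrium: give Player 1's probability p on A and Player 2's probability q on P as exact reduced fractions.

P1 indiff ⇒ q·8+(1-q)·4 = q·5+(1-q)·9 ⇒ q(3) = (1-q)(5) ⇒ q = 5/8
P2 indiff ⇒ p·7+(1-p)·0 = p·6+(1-p)·1 ⇒ p(1) = (1-p)(1) ⇒ p = 1/2

(p,q) = (1/2, 5/8)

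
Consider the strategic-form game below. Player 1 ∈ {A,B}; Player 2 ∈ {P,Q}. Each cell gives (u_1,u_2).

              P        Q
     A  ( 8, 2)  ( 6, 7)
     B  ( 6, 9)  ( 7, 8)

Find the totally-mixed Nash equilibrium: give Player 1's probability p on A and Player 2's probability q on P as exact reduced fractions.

P1 indiff ⇒ q·8+(1-q)·6 = q·6+(1-q)·7 ⇒ q(2) = (1-q)(1) ⇒ q = 1/3
P2 indiff ⇒ p·2+(1-p)·9 = p·7+(1-p)·8 ⇒ p(-5) = (1-p)(-1) ⇒ p = 1/6

p=1/6, q=1/3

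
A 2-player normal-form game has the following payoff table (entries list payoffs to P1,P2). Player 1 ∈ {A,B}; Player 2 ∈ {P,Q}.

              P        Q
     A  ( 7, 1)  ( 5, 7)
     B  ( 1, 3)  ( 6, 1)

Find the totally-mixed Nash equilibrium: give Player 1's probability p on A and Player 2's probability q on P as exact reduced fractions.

p=1/4, q=1/7

P1 indiff ⇒ q·7+(1-q)·5 = q·1+(1-q)·6 ⇒ q(6) = (1-q)(1) ⇒ q = 1/7
P2 indiff ⇒ p·1+(1-p)·3 = p·7+(1-p)·1 ⇒ p(-6) = (1-p)(-2) ⇒ p = 1/4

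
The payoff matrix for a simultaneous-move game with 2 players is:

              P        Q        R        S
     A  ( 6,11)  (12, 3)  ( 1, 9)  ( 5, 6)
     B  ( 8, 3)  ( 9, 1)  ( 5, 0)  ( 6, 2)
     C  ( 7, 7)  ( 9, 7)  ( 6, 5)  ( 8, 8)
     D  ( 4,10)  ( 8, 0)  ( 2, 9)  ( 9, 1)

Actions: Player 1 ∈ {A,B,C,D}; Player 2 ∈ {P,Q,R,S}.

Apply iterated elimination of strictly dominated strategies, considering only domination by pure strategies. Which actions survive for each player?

IESDS → P1:{B,C,D} P2:{P,S}

P2 drop Q (S beats it: A:6>3 B:2>1 C:8>7 D:1>0)
P1 drop A (B beats it: P:8>6 R:5>1 S:6>5)
P2 drop R (P beats it: B:3>0 C:7>5 D:10>9)
P1→{B,C,D} P2→{P,S}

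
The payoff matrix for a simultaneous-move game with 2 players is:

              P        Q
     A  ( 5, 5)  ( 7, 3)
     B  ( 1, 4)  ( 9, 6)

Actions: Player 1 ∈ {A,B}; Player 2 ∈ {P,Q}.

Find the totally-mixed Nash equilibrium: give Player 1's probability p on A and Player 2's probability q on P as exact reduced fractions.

P1 indiff ⇒ q·5+(1-q)·7 = q·1+(1-q)·9 ⇒ q(4) = (1-q)(2) ⇒ q = 1/3
P2 indiff ⇒ p·5+(1-p)·4 = p·3+(1-p)·6 ⇒ p(2) = (1-p)(2) ⇒ p = 1/2

P1 mixes 1/2 on A; P2 mixes 1/3 on P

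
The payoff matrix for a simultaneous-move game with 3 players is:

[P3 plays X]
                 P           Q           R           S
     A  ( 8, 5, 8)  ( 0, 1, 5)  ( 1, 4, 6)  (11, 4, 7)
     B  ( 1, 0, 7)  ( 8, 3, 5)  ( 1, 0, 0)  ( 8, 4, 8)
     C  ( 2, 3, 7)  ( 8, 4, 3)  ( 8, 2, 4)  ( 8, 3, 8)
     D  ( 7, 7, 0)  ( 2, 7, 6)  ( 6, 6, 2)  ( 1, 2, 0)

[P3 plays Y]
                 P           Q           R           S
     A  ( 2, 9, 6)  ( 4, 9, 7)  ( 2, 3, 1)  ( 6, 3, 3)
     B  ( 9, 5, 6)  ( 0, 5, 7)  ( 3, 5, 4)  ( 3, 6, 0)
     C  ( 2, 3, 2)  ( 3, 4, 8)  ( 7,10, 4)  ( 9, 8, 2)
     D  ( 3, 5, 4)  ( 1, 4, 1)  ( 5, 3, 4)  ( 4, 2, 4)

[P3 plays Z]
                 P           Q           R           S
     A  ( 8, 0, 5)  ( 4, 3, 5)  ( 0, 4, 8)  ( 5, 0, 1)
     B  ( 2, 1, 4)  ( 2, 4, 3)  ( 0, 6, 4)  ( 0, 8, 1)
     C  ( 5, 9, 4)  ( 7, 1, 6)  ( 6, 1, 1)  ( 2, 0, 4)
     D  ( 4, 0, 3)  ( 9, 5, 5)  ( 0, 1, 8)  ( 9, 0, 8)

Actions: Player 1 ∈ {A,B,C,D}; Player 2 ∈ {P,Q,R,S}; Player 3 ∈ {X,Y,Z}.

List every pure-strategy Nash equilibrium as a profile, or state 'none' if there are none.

(A,P,X): NE
(A,P,Y): not NE [P1→B gives 9>2; P3→X gives 8>6]
(A,P,Z): not NE [P2→R gives 4>0; P3→X gives 8>5]
(A,Q,X): not NE [P1→C gives 8>0; P2→P gives 5>1; P3→Y gives 7>5]
(A,Q,Y): NE
(A,Q,Z): not NE [P1→D gives 9>4; P2→R gives 4>3; P3→Y gives 7>5]
(A,R,X): not NE [P1→C gives 8>1; P2→P gives 5>4; P3→Z gives 8>6]
(A,R,Y): not NE [P1→C gives 7>2; P2→Q gives 9>3; P3→Z gives 8>1]
(A,R,Z): not NE [P1→C gives 6>0]
(A,S,X): not NE [P2→P gives 5>4]
(A,S,Y): not NE [P1→C gives 9>6; P2→Q gives 9>3; P3→X gives 7>3]
(A,S,Z): not NE [P1→D gives 9>5; P2→R gives 4>0; P3→X gives 7>1]
(B,P,X): not NE [P1→A gives 8>1; P2→S gives 4>0]
(B,P,Y): not NE [P2→S gives 6>5; P3→X gives 7>6]
(B,P,Z): not NE [P1→A gives 8>2; P2→S gives 8>1; P3→X gives 7>4]
(B,Q,X): not NE [P2→S gives 4>3; P3→Y gives 7>5]
(B,Q,Y): not NE [P1→A gives 4>0; P2→S gives 6>5]
(B,Q,Z): not NE [P1→D gives 9>2; P2→S gives 8>4; P3→Y gives 7>3]
(B,R,X): not NE [P1→C gives 8>1; P2→S gives 4>0; P3→Z gives 4>0]
(B,R,Y): not NE [P1→C gives 7>3; P2→S gives 6>5]
(B,R,Z): not NE [P1→C gives 6>0; P2→S gives 8>6]
(B,S,X): not NE [P1→A gives 11>8]
(B,S,Y): not NE [P1→C gives 9>3; P3→X gives 8>0]
(B,S,Z): not NE [P1→D gives 9>0; P3→X gives 8>1]
(C,P,X): not NE [P1→A gives 8>2; P2→Q gives 4>3]
(C,P,Y): not NE [P1→B gives 9>2; P2→R gives 10>3; P3→X gives 7>2]
(C,P,Z): not NE [P1→A gives 8>5; P3→X gives 7>4]
(C,Q,X): not NE [P3→Y gives 8>3]
(C,Q,Y): not NE [P1→A gives 4>3; P2→R gives 10>4]
(C,Q,Z): not NE [P1→D gives 9>7; P2→P gives 9>1; P3→Y gives 8>6]
(C,R,X): not NE [P2→Q gives 4>2]
(C,R,Y): NE
(C,R,Z): not NE [P2→P gives 9>1; P3→Y gives 4>1]
(C,S,X): not NE [P1→A gives 11>8; P2→Q gives 4>3]
(C,S,Y): not NE [P2→R gives 10>8; P3→X gives 8>2]
(C,S,Z): not NE [P1→D gives 9>2; P2→P gives 9>0; P3→X gives 8>4]
(D,P,X): not NE [P1→A gives 8>7; P3→Y gives 4>0]
(D,P,Y): not NE [P1→B gives 9>3]
(D,P,Z): not NE [P1→A gives 8>4; P2→Q gives 5>0; P3→Y gives 4>3]
(D,Q,X): not NE [P1→C gives 8>2]
(D,Q,Y): not NE [P1→A gives 4>1; P2→P gives 5>4; P3→X gives 6>1]
(D,Q,Z): not NE [P3→X gives 6>5]
(D,R,X): not NE [P1→C gives 8>6; P2→Q gives 7>6; P3→Z gives 8>2]
(D,R,Y): not NE [P1→C gives 7>5; P2→P gives 5>3; P3→Z gives 8>4]
(D,R,Z): not NE [P1→C gives 6>0; P2→Q gives 5>1]
(D,S,X): not NE [P1→A gives 11>1; P2→Q gives 7>2; P3→Z gives 8>0]
(D,S,Y): not NE [P1→C gives 9>4; P2→P gives 5>2; P3→Z gives 8>4]
(D,S,Z): not NE [P2→Q gives 5>0]

Nash profiles: (A,P,X), (A,Q,Y), (C,R,Y)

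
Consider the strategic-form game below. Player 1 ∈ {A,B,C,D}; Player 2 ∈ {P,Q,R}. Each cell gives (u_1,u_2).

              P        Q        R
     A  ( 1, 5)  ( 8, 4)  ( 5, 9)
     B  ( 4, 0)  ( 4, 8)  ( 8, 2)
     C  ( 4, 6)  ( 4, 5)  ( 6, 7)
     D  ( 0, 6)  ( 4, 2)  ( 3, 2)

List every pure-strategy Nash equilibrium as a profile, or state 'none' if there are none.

PSNE: ∅

(A,P): not NE [P1→C gives 4>1; P2→R gives 9>5]
(A,Q): not NE [P2→R gives 9>4]
(A,R): not NE [P1→B gives 8>5]
(B,P): not NE [P2→Q gives 8>0]
(B,Q): not NE [P1→A gives 8>4]
(B,R): not NE [P2→Q gives 8>2]
(C,P): not NE [P2→R gives 7>6]
(C,Q): not NE [P1→A gives 8>4; P2→R gives 7>5]
(C,R): not NE [P1→B gives 8>6]
(D,P): not NE [P1→C gives 4>0]
(D,Q): not NE [P1→A gives 8>4; P2→P gives 6>2]
(D,R): not NE [P1→B gives 8>3; P2→P gives 6>2]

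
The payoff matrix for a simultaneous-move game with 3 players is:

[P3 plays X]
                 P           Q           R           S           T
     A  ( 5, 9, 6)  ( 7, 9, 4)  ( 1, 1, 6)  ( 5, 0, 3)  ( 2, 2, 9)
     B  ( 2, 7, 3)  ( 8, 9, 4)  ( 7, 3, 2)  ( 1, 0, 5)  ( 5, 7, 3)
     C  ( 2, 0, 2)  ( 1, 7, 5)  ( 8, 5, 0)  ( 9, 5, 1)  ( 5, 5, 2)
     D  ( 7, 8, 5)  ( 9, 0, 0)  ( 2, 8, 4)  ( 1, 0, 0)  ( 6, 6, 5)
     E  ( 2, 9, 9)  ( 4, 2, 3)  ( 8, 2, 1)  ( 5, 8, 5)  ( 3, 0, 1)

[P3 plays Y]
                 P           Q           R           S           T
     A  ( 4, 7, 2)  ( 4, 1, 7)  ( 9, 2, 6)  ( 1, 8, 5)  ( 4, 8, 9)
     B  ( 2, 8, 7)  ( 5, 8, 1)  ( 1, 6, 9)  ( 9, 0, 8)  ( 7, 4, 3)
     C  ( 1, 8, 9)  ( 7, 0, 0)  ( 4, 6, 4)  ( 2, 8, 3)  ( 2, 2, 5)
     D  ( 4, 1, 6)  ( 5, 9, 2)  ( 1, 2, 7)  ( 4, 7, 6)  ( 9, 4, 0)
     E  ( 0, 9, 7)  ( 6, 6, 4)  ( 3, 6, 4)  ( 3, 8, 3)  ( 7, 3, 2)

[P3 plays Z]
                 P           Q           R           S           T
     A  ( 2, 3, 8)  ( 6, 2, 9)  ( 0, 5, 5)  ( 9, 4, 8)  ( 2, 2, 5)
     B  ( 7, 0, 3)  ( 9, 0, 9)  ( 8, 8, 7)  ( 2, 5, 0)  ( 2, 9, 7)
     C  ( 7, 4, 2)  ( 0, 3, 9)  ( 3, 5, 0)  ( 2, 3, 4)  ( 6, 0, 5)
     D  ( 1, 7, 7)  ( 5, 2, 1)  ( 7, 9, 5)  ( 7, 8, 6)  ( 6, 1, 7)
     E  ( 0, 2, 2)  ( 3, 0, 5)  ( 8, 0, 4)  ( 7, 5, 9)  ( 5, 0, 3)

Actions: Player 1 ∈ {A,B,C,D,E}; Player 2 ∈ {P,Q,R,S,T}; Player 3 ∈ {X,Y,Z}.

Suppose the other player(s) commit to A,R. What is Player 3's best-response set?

BR_3 = {X,Y}

u_3(X vs A,R) = 6
u_3(Y vs A,R) = 6
u_3(Z vs A,R) = 5
max payoff 6 at {X,Y}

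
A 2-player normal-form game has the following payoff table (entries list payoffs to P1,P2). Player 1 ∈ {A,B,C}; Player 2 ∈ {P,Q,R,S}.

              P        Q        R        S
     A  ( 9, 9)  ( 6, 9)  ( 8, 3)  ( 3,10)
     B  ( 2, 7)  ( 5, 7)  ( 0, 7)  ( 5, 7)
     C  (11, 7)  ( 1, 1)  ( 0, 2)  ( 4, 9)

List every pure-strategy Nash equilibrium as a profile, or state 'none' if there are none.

PSNE = {(B,S)}

(A,P): not NE [P1→C gives 11>9; P2→S gives 10>9]
(A,Q): not NE [P2→S gives 10>9]
(A,R): not NE [P2→S gives 10>3]
(A,S): not NE [P1→B gives 5>3]
(B,P): not NE [P1→C gives 11>2]
(B,Q): not NE [P1→A gives 6>5]
(B,R): not NE [P1→A gives 8>0]
(B,S): NE
(C,P): not NE [P2→S gives 9>7]
(C,Q): not NE [P1→A gives 6>1; P2→S gives 9>1]
(C,R): not NE [P1→A gives 8>0; P2→S gives 9>2]
(C,S): not NE [P1→B gives 5>4]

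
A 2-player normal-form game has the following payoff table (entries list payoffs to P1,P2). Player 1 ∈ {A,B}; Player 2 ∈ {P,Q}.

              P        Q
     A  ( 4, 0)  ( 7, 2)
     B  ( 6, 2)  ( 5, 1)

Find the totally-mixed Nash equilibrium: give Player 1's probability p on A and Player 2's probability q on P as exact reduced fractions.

P1 mixes 1/3 on A; P2 mixes 1/2 on P

P1 indiff ⇒ q·4+(1-q)·7 = q·6+(1-q)·5 ⇒ q(-2) = (1-q)(-2) ⇒ q = 1/2
P2 indiff ⇒ p·0+(1-p)·2 = p·2+(1-p)·1 ⇒ p(-2) = (1-p)(-1) ⇒ p = 1/3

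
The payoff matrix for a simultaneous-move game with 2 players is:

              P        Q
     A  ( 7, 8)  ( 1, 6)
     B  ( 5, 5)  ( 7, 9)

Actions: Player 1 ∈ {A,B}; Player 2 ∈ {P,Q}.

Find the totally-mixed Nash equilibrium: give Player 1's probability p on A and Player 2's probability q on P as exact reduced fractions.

p=2/3, q=3/4

P1 indiff ⇒ q·7+(1-q)·1 = q·5+(1-q)·7 ⇒ q(2) = (1-q)(6) ⇒ q = 3/4
P2 indiff ⇒ p·8+(1-p)·5 = p·6+(1-p)·9 ⇒ p(2) = (1-p)(4) ⇒ p = 2/3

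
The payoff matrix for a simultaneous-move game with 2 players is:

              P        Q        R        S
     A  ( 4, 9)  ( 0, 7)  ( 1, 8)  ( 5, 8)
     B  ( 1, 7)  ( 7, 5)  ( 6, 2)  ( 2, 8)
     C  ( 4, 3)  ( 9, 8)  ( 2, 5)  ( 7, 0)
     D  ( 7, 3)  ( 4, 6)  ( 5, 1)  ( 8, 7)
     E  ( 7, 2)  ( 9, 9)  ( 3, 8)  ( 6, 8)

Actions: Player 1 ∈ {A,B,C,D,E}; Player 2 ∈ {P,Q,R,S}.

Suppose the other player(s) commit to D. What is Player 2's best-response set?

u_2(P vs D) = 3
u_2(Q vs D) = 6
u_2(R vs D) = 1
u_2(S vs D) = 7
max payoff 7 at {S}

argmax u_2 = {S}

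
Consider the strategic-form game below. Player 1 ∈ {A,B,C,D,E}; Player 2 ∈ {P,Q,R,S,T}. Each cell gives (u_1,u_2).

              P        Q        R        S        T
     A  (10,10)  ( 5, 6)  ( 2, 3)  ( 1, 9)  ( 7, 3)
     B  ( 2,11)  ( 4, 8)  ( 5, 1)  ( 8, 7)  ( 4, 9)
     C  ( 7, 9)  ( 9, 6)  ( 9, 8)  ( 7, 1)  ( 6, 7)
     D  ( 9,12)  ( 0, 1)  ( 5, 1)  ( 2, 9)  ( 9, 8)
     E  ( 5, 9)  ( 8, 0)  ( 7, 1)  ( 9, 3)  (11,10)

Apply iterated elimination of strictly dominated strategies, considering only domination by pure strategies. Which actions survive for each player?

Remaining: P1:{A,D,E} P2:{P,T}

P1 drop B (E beats it: P:5>2 Q:8>4 R:7>5 S:9>8 T:11>4)
P2 drop Q (P beats it: A:10>6 C:9>6 D:12>1 E:9>0)
P2 drop R (P beats it: A:10>3 C:9>8 D:12>1 E:9>1)
P2 drop S (P beats it: A:10>9 C:9>1 D:12>9 E:9>3)
P1 drop C (A beats it: P:10>7 T:7>6)
P1→{A,D,E} P2→{P,T}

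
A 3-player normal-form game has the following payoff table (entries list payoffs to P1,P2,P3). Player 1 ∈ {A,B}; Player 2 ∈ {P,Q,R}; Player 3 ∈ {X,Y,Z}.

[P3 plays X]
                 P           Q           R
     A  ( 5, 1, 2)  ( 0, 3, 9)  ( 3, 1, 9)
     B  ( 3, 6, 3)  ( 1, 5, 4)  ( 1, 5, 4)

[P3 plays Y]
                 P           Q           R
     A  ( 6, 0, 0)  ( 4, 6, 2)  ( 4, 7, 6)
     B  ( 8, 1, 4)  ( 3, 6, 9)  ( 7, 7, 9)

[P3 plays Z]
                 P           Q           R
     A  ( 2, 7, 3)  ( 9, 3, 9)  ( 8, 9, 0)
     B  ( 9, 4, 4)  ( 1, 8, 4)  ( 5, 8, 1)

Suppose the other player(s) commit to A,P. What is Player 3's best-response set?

P3 best: {Z}

u_3(X vs A,P) = 2
u_3(Y vs A,P) = 0
u_3(Z vs A,P) = 3
max payoff 3 at {Z}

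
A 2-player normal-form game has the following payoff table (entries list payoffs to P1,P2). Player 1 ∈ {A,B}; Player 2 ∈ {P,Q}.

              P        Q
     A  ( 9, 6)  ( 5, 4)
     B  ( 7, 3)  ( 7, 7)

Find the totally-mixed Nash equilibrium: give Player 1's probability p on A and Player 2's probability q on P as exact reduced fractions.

P1 indiff ⇒ q·9+(1-q)·5 = q·7+(1-q)·7 ⇒ q(2) = (1-q)(2) ⇒ q = 1/2
P2 indiff ⇒ p·6+(1-p)·3 = p·4+(1-p)·7 ⇒ p(2) = (1-p)(4) ⇒ p = 2/3

P1 mixes 2/3 on A; P2 mixes 1/2 on P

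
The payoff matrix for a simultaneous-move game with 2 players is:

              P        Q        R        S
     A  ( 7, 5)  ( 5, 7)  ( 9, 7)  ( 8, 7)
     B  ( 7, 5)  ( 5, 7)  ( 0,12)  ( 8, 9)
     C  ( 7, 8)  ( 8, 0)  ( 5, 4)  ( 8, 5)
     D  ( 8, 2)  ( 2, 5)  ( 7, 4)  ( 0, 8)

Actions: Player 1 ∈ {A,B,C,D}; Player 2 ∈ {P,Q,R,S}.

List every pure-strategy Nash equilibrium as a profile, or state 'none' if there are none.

NE set: (A,R), (A,S)

(A,P): not NE [P1→D gives 8>7; P2→S gives 7>5]
(A,Q): not NE [P1→C gives 8>5]
(A,R): NE
(A,S): NE
(B,P): not NE [P1→D gives 8>7; P2→R gives 12>5]
(B,Q): not NE [P1→C gives 8>5; P2→R gives 12>7]
(B,R): not NE [P1→A gives 9>0]
(B,S): not NE [P2→R gives 12>9]
(C,P): not NE [P1→D gives 8>7]
(C,Q): not NE [P2→P gives 8>0]
(C,R): not NE [P1→A gives 9>5; P2→P gives 8>4]
(C,S): not NE [P2→P gives 8>5]
(D,P): not NE [P2→S gives 8>2]
(D,Q): not NE [P1→C gives 8>2; P2→S gives 8>5]
(D,R): not NE [P1→A gives 9>7; P2→S gives 8>4]
(D,S): not NE [P1→C gives 8>0]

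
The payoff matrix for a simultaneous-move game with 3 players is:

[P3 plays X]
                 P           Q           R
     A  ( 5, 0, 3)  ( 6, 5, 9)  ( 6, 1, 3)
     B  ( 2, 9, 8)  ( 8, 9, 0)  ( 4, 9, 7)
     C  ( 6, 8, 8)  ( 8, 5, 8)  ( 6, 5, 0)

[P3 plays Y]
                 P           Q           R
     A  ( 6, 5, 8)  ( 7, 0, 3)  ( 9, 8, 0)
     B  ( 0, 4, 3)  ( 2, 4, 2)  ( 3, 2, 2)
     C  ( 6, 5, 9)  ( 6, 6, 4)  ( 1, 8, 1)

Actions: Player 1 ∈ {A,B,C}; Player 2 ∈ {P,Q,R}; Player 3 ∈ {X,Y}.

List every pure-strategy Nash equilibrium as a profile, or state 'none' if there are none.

No pure NE.

(A,P,X): not NE [P1→C gives 6>5; P2→Q gives 5>0; P3→Y gives 8>3]
(A,P,Y): not NE [P2→R gives 8>5]
(A,Q,X): not NE [P1→C gives 8>6]
(A,Q,Y): not NE [P2→R gives 8>0; P3→X gives 9>3]
(A,R,X): not NE [P2→Q gives 5>1]
(A,R,Y): not NE [P3→X gives 3>0]
(B,P,X): not NE [P1→C gives 6>2]
(B,P,Y): not NE [P1→C gives 6>0; P3→X gives 8>3]
(B,Q,X): not NE [P3→Y gives 2>0]
(B,Q,Y): not NE [P1→A gives 7>2]
(B,R,X): not NE [P1→C gives 6>4]
(B,R,Y): not NE [P1→A gives 9>3; P2→Q gives 4>2; P3→X gives 7>2]
(C,P,X): not NE [P3→Y gives 9>8]
(C,P,Y): not NE [P2→R gives 8>5]
(C,Q,X): not NE [P2→P gives 8>5]
(C,Q,Y): not NE [P1→A gives 7>6; P2→R gives 8>6; P3→X gives 8>4]
(C,R,X): not NE [P2→P gives 8>5; P3→Y gives 1>0]
(C,R,Y): not NE [P1→A gives 9>1]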